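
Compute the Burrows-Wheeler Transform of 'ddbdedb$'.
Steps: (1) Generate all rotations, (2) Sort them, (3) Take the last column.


Rotations (sorted):
  0: $ddbdedb -> last char: b
  1: b$ddbded -> last char: d
  2: bdedb$dd -> last char: d
  3: db$ddbde -> last char: e
  4: dbdedb$d -> last char: d
  5: ddbdedb$ -> last char: $
  6: dedb$ddb -> last char: b
  7: edb$ddbd -> last char: d


BWT = bdded$bd


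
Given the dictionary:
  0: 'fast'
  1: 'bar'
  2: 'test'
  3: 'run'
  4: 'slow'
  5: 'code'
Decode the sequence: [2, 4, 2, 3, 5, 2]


Look up each index in the dictionary:
  2 -> 'test'
  4 -> 'slow'
  2 -> 'test'
  3 -> 'run'
  5 -> 'code'
  2 -> 'test'

Decoded: "test slow test run code test"


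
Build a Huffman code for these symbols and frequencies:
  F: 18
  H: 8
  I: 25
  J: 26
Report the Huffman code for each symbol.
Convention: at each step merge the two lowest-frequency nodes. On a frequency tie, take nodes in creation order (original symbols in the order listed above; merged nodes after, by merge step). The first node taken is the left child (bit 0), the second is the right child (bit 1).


Huffman tree construction:
Step 1: Merge H(8) + F(18) = 26
Step 2: Merge I(25) + J(26) = 51
Step 3: Merge (H+F)(26) + (I+J)(51) = 77
Read each symbol's code off the tree from the root (left child = 0, right child = 1).

Codes:
  F: 01 (length 2)
  H: 00 (length 2)
  I: 10 (length 2)
  J: 11 (length 2)
Average code length: 154/77 = 2.0000 bits/symbol


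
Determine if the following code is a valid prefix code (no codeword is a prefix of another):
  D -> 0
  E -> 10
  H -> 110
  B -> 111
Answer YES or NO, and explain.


Checking each pair (does one codeword prefix another?):
  D='0' vs E='10': no prefix
  D='0' vs H='110': no prefix
  D='0' vs B='111': no prefix
  E='10' vs D='0': no prefix
  E='10' vs H='110': no prefix
  E='10' vs B='111': no prefix
  H='110' vs D='0': no prefix
  H='110' vs E='10': no prefix
  H='110' vs B='111': no prefix
  B='111' vs D='0': no prefix
  B='111' vs E='10': no prefix
  B='111' vs H='110': no prefix
No violation found over all pairs.

YES -- this is a valid prefix code. No codeword is a prefix of any other codeword.


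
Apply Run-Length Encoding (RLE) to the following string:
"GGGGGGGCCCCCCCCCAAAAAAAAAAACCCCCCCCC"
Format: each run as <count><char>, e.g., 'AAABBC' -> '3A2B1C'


Scanning runs left to right:
  i=0: run of 'G' x 7 -> '7G'
  i=7: run of 'C' x 9 -> '9C'
  i=16: run of 'A' x 11 -> '11A'
  i=27: run of 'C' x 9 -> '9C'

RLE = 7G9C11A9C


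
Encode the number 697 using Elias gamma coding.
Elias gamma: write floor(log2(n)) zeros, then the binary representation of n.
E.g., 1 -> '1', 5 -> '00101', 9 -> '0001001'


num_bits = floor(log2(697)) + 1 = 10
leading_zeros = num_bits - 1 = 9
binary(697) = 1010111001

Elias gamma(697) = '000000000' + '1010111001' = 0000000001010111001 (19 bits)


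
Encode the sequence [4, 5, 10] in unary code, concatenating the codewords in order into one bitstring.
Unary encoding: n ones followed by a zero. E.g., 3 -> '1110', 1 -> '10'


Encode each number as n ones followed by a terminating 0:
  4 -> 11110 (5 bits)
  5 -> 111110 (6 bits)
  10 -> 11111111110 (11 bits)
Total length = 5 + 6 + 11 = 22 bits.

Unary([4, 5, 10]) = 1111011111011111111110 (22 bits)


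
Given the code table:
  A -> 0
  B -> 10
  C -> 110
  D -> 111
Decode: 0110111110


Decoding:
0 -> A
110 -> C
111 -> D
110 -> C


Result: ACDC


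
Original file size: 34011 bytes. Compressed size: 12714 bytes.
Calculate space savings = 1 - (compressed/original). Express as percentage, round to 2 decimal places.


ratio = compressed/original = 12714/34011 = 0.37382
savings = 1 - ratio = 1 - 0.37382 = 0.62618
as a percentage: 0.62618 * 100 = 62.62%

Space savings = 1 - 12714/34011 = 62.62%


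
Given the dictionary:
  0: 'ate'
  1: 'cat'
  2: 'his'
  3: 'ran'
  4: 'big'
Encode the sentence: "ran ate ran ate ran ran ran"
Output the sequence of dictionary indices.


Look up each word in the dictionary:
  'ran' -> 3
  'ate' -> 0
  'ran' -> 3
  'ate' -> 0
  'ran' -> 3
  'ran' -> 3
  'ran' -> 3

Encoded: [3, 0, 3, 0, 3, 3, 3]


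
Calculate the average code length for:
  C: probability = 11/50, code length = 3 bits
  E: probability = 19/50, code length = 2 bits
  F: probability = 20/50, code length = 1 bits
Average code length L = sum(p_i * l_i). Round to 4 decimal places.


Weighted contributions p_i * l_i:
  C: (11/50) * 3 = 33/50
  E: (19/50) * 2 = 38/50
  F: (20/50) * 1 = 20/50
Sum = (33 + 38 + 20)/50 = 91/50

L = 91/50 = 1.8200 bits/symbol


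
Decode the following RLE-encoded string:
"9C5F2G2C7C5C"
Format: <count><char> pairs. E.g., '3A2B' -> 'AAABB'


Expanding each <count><char> pair:
  9C -> 'CCCCCCCCC'
  5F -> 'FFFFF'
  2G -> 'GG'
  2C -> 'CC'
  7C -> 'CCCCCCC'
  5C -> 'CCCCC'

Decoded = CCCCCCCCCFFFFFGGCCCCCCCCCCCCCC


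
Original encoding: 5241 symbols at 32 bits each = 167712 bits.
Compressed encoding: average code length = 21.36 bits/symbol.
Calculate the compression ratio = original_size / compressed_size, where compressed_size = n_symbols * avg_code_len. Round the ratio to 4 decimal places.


original_size = n_symbols * orig_bits = 5241 * 32 = 167712 bits
compressed_size = n_symbols * avg_code_len = 5241 * 21.36 = 111947.76 bits
ratio = original_size / compressed_size = 167712 / 111947.76 = 1.4981

Compression ratio = 1.4981


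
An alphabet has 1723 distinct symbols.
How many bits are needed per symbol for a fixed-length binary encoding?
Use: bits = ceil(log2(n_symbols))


log2(1723) = 10.7507
Bracket: 2^10 = 1024 < 1723 <= 2^11 = 2048
So ceil(log2(1723)) = 11

bits = ceil(log2(1723)) = ceil(10.7507) = 11 bits


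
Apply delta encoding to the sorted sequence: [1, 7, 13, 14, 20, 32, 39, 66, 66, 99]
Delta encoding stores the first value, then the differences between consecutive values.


First value: 1
Deltas:
  7 - 1 = 6
  13 - 7 = 6
  14 - 13 = 1
  20 - 14 = 6
  32 - 20 = 12
  39 - 32 = 7
  66 - 39 = 27
  66 - 66 = 0
  99 - 66 = 33


Delta encoded: [1, 6, 6, 1, 6, 12, 7, 27, 0, 33]


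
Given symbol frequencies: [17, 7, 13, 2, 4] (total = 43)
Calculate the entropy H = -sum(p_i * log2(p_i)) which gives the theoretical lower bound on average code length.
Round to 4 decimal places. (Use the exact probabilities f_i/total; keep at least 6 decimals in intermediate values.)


Per-symbol terms -p_i * log2(p_i) with p_i = f_i/43:
  p = 17/43 = 0.395349: log2(p) = -1.338802, -p*log2(p) = 0.529294
  p = 7/43 = 0.162791: log2(p) = -2.618910, -p*log2(p) = 0.426334
  p = 13/43 = 0.302326: log2(p) = -1.725825, -p*log2(p) = 0.521761
  p = 2/43 = 0.046512: log2(p) = -4.426265, -p*log2(p) = 0.205873
  p = 4/43 = 0.093023: log2(p) = -3.426265, -p*log2(p) = 0.318722
H = 0.529294 + 0.426334 + 0.521761 + 0.205873 + 0.318722 = 2.001984

H = 2.002 bits/symbol


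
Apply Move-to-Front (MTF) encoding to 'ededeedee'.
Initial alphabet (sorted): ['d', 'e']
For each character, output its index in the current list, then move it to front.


MTF encoding:
'e': index 1 in ['d', 'e'] -> ['e', 'd']
'd': index 1 in ['e', 'd'] -> ['d', 'e']
'e': index 1 in ['d', 'e'] -> ['e', 'd']
'd': index 1 in ['e', 'd'] -> ['d', 'e']
'e': index 1 in ['d', 'e'] -> ['e', 'd']
'e': index 0 in ['e', 'd'] -> ['e', 'd']
'd': index 1 in ['e', 'd'] -> ['d', 'e']
'e': index 1 in ['d', 'e'] -> ['e', 'd']
'e': index 0 in ['e', 'd'] -> ['e', 'd']


Output: [1, 1, 1, 1, 1, 0, 1, 1, 0]


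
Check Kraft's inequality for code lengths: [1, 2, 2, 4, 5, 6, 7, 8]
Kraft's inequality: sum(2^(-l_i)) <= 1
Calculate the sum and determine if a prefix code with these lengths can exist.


Sum = 2^(-1) + 2^(-2) + 2^(-2) + 2^(-4) + 2^(-5) + 2^(-6) + 2^(-7) + 2^(-8)
    = 0.5 + 0.25 + 0.25 + 0.0625 + 0.03125 + 0.015625 + 0.0078125 + 0.00390625
    = 287/256 = 1.12109375
Since 1.12109375 > 1, Kraft's inequality is NOT satisfied.
A prefix code with these lengths CANNOT exist.

Kraft sum = 1.12109375. Not satisfied.


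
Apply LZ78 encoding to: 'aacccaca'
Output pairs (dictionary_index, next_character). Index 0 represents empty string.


LZ78 encoding steps:
Dictionary: {0: ''}
Step 1: w='' (idx 0), next='a' -> output (0, 'a'), add 'a' as idx 1
Step 2: w='a' (idx 1), next='c' -> output (1, 'c'), add 'ac' as idx 2
Step 3: w='' (idx 0), next='c' -> output (0, 'c'), add 'c' as idx 3
Step 4: w='c' (idx 3), next='a' -> output (3, 'a'), add 'ca' as idx 4
Step 5: w='ca' (idx 4), end of input -> output (4, '')


Encoded: [(0, 'a'), (1, 'c'), (0, 'c'), (3, 'a'), (4, '')]


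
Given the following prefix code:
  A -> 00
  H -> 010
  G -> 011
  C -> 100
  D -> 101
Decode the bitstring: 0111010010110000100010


Decoding step by step:
Bits 011 -> G
Bits 101 -> D
Bits 00 -> A
Bits 101 -> D
Bits 100 -> C
Bits 00 -> A
Bits 100 -> C
Bits 010 -> H


Decoded message: GDADCACH


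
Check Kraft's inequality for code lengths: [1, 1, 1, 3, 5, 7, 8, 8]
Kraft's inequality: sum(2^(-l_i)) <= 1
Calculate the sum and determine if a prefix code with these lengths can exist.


Sum = 2^(-1) + 2^(-1) + 2^(-1) + 2^(-3) + 2^(-5) + 2^(-7) + 2^(-8) + 2^(-8)
    = 0.5 + 0.5 + 0.5 + 0.125 + 0.03125 + 0.0078125 + 0.00390625 + 0.00390625
    = 428/256 = 1.671875
Since 1.671875 > 1, Kraft's inequality is NOT satisfied.
A prefix code with these lengths CANNOT exist.

Kraft sum = 1.671875. Not satisfied.


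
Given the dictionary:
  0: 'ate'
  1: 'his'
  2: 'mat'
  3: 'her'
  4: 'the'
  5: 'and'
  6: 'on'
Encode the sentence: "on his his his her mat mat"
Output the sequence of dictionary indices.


Look up each word in the dictionary:
  'on' -> 6
  'his' -> 1
  'his' -> 1
  'his' -> 1
  'her' -> 3
  'mat' -> 2
  'mat' -> 2

Encoded: [6, 1, 1, 1, 3, 2, 2]


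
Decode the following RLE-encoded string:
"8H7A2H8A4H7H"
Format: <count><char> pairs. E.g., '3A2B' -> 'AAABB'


Expanding each <count><char> pair:
  8H -> 'HHHHHHHH'
  7A -> 'AAAAAAA'
  2H -> 'HH'
  8A -> 'AAAAAAAA'
  4H -> 'HHHH'
  7H -> 'HHHHHHH'

Decoded = HHHHHHHHAAAAAAAHHAAAAAAAAHHHHHHHHHHH


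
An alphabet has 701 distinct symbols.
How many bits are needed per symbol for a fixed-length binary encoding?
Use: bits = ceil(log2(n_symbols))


log2(701) = 9.4533
Bracket: 2^9 = 512 < 701 <= 2^10 = 1024
So ceil(log2(701)) = 10

bits = ceil(log2(701)) = ceil(9.4533) = 10 bits


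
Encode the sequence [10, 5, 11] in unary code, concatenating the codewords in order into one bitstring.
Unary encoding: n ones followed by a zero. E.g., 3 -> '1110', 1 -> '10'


Encode each number as n ones followed by a terminating 0:
  10 -> 11111111110 (11 bits)
  5 -> 111110 (6 bits)
  11 -> 111111111110 (12 bits)
Total length = 11 + 6 + 12 = 29 bits.

Unary([10, 5, 11]) = 11111111110111110111111111110 (29 bits)


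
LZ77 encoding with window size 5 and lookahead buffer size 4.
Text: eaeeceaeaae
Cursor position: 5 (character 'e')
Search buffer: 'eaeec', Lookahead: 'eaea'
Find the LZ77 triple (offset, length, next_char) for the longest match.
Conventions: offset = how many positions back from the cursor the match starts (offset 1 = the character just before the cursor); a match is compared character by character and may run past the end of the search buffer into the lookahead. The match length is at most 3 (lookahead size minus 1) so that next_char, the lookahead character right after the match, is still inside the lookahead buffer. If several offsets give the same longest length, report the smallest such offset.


Try each offset into the search buffer:
  offset=1 (pos 4, char 'c'): match length 0
  offset=2 (pos 3, char 'e'): match length 1
  offset=3 (pos 2, char 'e'): match length 1
  offset=4 (pos 1, char 'a'): match length 0
  offset=5 (pos 0, char 'e'): match length 3
Longest match has length 3 at offset 5.
next_char = character at position 5 + 3 = 8 -> 'a'

Best match: offset=5, length=3 (matching 'eae' starting at position 0)
LZ77 triple: (5, 3, 'a')


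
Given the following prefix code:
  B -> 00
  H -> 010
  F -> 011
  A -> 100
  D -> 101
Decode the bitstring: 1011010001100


Decoding step by step:
Bits 101 -> D
Bits 101 -> D
Bits 00 -> B
Bits 011 -> F
Bits 00 -> B


Decoded message: DDBFB


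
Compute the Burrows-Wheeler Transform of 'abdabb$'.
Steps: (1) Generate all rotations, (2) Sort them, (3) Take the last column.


Rotations (sorted):
  0: $abdabb -> last char: b
  1: abb$abd -> last char: d
  2: abdabb$ -> last char: $
  3: b$abdab -> last char: b
  4: bb$abda -> last char: a
  5: bdabb$a -> last char: a
  6: dabb$ab -> last char: b


BWT = bd$baab


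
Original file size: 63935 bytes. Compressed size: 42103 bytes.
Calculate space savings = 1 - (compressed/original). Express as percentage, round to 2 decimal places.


ratio = compressed/original = 42103/63935 = 0.658528
savings = 1 - ratio = 1 - 0.658528 = 0.341472
as a percentage: 0.341472 * 100 = 34.15%

Space savings = 1 - 42103/63935 = 34.15%


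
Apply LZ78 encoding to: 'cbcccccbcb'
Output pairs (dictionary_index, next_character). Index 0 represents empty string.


LZ78 encoding steps:
Dictionary: {0: ''}
Step 1: w='' (idx 0), next='c' -> output (0, 'c'), add 'c' as idx 1
Step 2: w='' (idx 0), next='b' -> output (0, 'b'), add 'b' as idx 2
Step 3: w='c' (idx 1), next='c' -> output (1, 'c'), add 'cc' as idx 3
Step 4: w='cc' (idx 3), next='c' -> output (3, 'c'), add 'ccc' as idx 4
Step 5: w='b' (idx 2), next='c' -> output (2, 'c'), add 'bc' as idx 5
Step 6: w='b' (idx 2), end of input -> output (2, '')


Encoded: [(0, 'c'), (0, 'b'), (1, 'c'), (3, 'c'), (2, 'c'), (2, '')]


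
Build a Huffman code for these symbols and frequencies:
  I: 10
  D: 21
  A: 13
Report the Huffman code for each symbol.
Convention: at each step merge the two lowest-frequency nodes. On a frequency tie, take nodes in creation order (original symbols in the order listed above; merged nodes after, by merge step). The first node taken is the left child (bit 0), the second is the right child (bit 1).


Huffman tree construction:
Step 1: Merge I(10) + A(13) = 23
Step 2: Merge D(21) + (I+A)(23) = 44
Read each symbol's code off the tree from the root (left child = 0, right child = 1).

Codes:
  I: 10 (length 2)
  D: 0 (length 1)
  A: 11 (length 2)
Average code length: 67/44 = 1.5227 bits/symbol


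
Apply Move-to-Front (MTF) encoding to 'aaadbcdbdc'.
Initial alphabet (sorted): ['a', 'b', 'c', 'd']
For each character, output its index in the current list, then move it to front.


MTF encoding:
'a': index 0 in ['a', 'b', 'c', 'd'] -> ['a', 'b', 'c', 'd']
'a': index 0 in ['a', 'b', 'c', 'd'] -> ['a', 'b', 'c', 'd']
'a': index 0 in ['a', 'b', 'c', 'd'] -> ['a', 'b', 'c', 'd']
'd': index 3 in ['a', 'b', 'c', 'd'] -> ['d', 'a', 'b', 'c']
'b': index 2 in ['d', 'a', 'b', 'c'] -> ['b', 'd', 'a', 'c']
'c': index 3 in ['b', 'd', 'a', 'c'] -> ['c', 'b', 'd', 'a']
'd': index 2 in ['c', 'b', 'd', 'a'] -> ['d', 'c', 'b', 'a']
'b': index 2 in ['d', 'c', 'b', 'a'] -> ['b', 'd', 'c', 'a']
'd': index 1 in ['b', 'd', 'c', 'a'] -> ['d', 'b', 'c', 'a']
'c': index 2 in ['d', 'b', 'c', 'a'] -> ['c', 'd', 'b', 'a']


Output: [0, 0, 0, 3, 2, 3, 2, 2, 1, 2]


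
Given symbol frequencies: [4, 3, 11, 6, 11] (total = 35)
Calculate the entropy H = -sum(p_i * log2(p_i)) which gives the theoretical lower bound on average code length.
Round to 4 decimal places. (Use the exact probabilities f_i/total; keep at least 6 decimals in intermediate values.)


Per-symbol terms -p_i * log2(p_i) with p_i = f_i/35:
  p = 4/35 = 0.114286: log2(p) = -3.129283, -p*log2(p) = 0.357632
  p = 3/35 = 0.085714: log2(p) = -3.544321, -p*log2(p) = 0.303799
  p = 11/35 = 0.314286: log2(p) = -1.669851, -p*log2(p) = 0.524810
  p = 6/35 = 0.171429: log2(p) = -2.544321, -p*log2(p) = 0.436169
  p = 11/35 = 0.314286: log2(p) = -1.669851, -p*log2(p) = 0.524810
H = 0.357632 + 0.303799 + 0.524810 + 0.436169 + 0.524810 = 2.147220

H = 2.1472 bits/symbol


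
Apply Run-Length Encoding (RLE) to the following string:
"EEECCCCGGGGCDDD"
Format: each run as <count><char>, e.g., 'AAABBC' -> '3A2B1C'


Scanning runs left to right:
  i=0: run of 'E' x 3 -> '3E'
  i=3: run of 'C' x 4 -> '4C'
  i=7: run of 'G' x 4 -> '4G'
  i=11: run of 'C' x 1 -> '1C'
  i=12: run of 'D' x 3 -> '3D'

RLE = 3E4C4G1C3D


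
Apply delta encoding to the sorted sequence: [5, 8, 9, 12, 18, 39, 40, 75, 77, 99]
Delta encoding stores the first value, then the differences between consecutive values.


First value: 5
Deltas:
  8 - 5 = 3
  9 - 8 = 1
  12 - 9 = 3
  18 - 12 = 6
  39 - 18 = 21
  40 - 39 = 1
  75 - 40 = 35
  77 - 75 = 2
  99 - 77 = 22


Delta encoded: [5, 3, 1, 3, 6, 21, 1, 35, 2, 22]


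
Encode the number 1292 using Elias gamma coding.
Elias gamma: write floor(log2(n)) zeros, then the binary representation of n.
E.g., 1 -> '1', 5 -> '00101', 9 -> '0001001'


num_bits = floor(log2(1292)) + 1 = 11
leading_zeros = num_bits - 1 = 10
binary(1292) = 10100001100

Elias gamma(1292) = '0000000000' + '10100001100' = 000000000010100001100 (21 bits)


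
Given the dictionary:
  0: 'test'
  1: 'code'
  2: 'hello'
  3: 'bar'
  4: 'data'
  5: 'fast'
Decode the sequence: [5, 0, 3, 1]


Look up each index in the dictionary:
  5 -> 'fast'
  0 -> 'test'
  3 -> 'bar'
  1 -> 'code'

Decoded: "fast test bar code"


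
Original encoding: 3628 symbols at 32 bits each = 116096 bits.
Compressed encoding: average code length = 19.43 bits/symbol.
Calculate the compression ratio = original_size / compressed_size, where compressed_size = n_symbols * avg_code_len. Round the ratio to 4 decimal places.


original_size = n_symbols * orig_bits = 3628 * 32 = 116096 bits
compressed_size = n_symbols * avg_code_len = 3628 * 19.43 = 70492.04 bits
ratio = original_size / compressed_size = 116096 / 70492.04 = 1.6469

Compression ratio = 1.6469


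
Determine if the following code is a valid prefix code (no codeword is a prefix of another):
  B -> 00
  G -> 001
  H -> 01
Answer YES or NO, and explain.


Checking each pair (does one codeword prefix another?):
  B='00' vs G='001': prefix -- VIOLATION

NO -- this is NOT a valid prefix code. B (00) is a prefix of G (001).


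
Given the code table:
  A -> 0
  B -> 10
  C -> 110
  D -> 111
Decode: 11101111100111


Decoding:
111 -> D
0 -> A
111 -> D
110 -> C
0 -> A
111 -> D


Result: DADCAD


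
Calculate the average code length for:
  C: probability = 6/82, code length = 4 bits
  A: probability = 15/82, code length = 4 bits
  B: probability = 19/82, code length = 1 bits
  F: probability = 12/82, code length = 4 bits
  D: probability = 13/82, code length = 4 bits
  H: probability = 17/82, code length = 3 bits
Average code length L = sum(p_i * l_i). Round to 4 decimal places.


Weighted contributions p_i * l_i:
  C: (6/82) * 4 = 24/82
  A: (15/82) * 4 = 60/82
  B: (19/82) * 1 = 19/82
  F: (12/82) * 4 = 48/82
  D: (13/82) * 4 = 52/82
  H: (17/82) * 3 = 51/82
Sum = (24 + 60 + 19 + 48 + 52 + 51)/82 = 254/82

L = 254/82 = 3.0976 bits/symbol


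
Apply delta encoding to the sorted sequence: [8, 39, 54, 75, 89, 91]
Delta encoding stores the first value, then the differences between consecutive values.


First value: 8
Deltas:
  39 - 8 = 31
  54 - 39 = 15
  75 - 54 = 21
  89 - 75 = 14
  91 - 89 = 2


Delta encoded: [8, 31, 15, 21, 14, 2]


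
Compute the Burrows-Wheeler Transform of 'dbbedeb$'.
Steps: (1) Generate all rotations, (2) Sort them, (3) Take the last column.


Rotations (sorted):
  0: $dbbedeb -> last char: b
  1: b$dbbede -> last char: e
  2: bbedeb$d -> last char: d
  3: bedeb$db -> last char: b
  4: dbbedeb$ -> last char: $
  5: deb$dbbe -> last char: e
  6: eb$dbbed -> last char: d
  7: edeb$dbb -> last char: b


BWT = bedb$edb


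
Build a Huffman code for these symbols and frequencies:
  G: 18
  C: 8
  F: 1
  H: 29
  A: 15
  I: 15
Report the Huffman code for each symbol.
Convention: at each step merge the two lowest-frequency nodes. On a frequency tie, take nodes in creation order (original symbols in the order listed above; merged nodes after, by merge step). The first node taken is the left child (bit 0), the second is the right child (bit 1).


Huffman tree construction:
Step 1: Merge F(1) + C(8) = 9
Step 2: Merge (F+C)(9) + A(15) = 24
Step 3: Merge I(15) + G(18) = 33
Step 4: Merge ((F+C)+A)(24) + H(29) = 53
Step 5: Merge (I+G)(33) + (((F+C)+A)+H)(53) = 86
Read each symbol's code off the tree from the root (left child = 0, right child = 1).

Codes:
  G: 01 (length 2)
  C: 1001 (length 4)
  F: 1000 (length 4)
  H: 11 (length 2)
  A: 101 (length 3)
  I: 00 (length 2)
Average code length: 205/86 = 2.3837 bits/symbol


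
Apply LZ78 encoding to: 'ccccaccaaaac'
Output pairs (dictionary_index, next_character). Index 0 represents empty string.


LZ78 encoding steps:
Dictionary: {0: ''}
Step 1: w='' (idx 0), next='c' -> output (0, 'c'), add 'c' as idx 1
Step 2: w='c' (idx 1), next='c' -> output (1, 'c'), add 'cc' as idx 2
Step 3: w='c' (idx 1), next='a' -> output (1, 'a'), add 'ca' as idx 3
Step 4: w='cc' (idx 2), next='a' -> output (2, 'a'), add 'cca' as idx 4
Step 5: w='' (idx 0), next='a' -> output (0, 'a'), add 'a' as idx 5
Step 6: w='a' (idx 5), next='a' -> output (5, 'a'), add 'aa' as idx 6
Step 7: w='c' (idx 1), end of input -> output (1, '')


Encoded: [(0, 'c'), (1, 'c'), (1, 'a'), (2, 'a'), (0, 'a'), (5, 'a'), (1, '')]


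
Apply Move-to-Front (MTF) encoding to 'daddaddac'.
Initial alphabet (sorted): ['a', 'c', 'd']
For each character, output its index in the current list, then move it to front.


MTF encoding:
'd': index 2 in ['a', 'c', 'd'] -> ['d', 'a', 'c']
'a': index 1 in ['d', 'a', 'c'] -> ['a', 'd', 'c']
'd': index 1 in ['a', 'd', 'c'] -> ['d', 'a', 'c']
'd': index 0 in ['d', 'a', 'c'] -> ['d', 'a', 'c']
'a': index 1 in ['d', 'a', 'c'] -> ['a', 'd', 'c']
'd': index 1 in ['a', 'd', 'c'] -> ['d', 'a', 'c']
'd': index 0 in ['d', 'a', 'c'] -> ['d', 'a', 'c']
'a': index 1 in ['d', 'a', 'c'] -> ['a', 'd', 'c']
'c': index 2 in ['a', 'd', 'c'] -> ['c', 'a', 'd']


Output: [2, 1, 1, 0, 1, 1, 0, 1, 2]


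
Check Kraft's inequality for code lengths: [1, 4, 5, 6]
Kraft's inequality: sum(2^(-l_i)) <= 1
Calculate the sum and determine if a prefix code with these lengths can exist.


Sum = 2^(-1) + 2^(-4) + 2^(-5) + 2^(-6)
    = 0.5 + 0.0625 + 0.03125 + 0.015625
    = 39/64 = 0.609375
Since 0.609375 <= 1, Kraft's inequality IS satisfied.
A prefix code with these lengths CAN exist.

Kraft sum = 0.609375. Satisfied.


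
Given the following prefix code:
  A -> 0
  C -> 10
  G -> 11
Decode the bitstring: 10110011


Decoding step by step:
Bits 10 -> C
Bits 11 -> G
Bits 0 -> A
Bits 0 -> A
Bits 11 -> G


Decoded message: CGAAG


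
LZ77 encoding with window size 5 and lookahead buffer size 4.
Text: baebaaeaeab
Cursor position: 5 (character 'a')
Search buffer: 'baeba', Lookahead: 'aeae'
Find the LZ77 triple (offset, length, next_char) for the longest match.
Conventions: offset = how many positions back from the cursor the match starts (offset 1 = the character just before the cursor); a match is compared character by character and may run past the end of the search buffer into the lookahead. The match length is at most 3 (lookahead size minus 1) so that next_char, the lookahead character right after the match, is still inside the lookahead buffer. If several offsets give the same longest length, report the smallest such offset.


Try each offset into the search buffer:
  offset=1 (pos 4, char 'a'): match length 1
  offset=2 (pos 3, char 'b'): match length 0
  offset=3 (pos 2, char 'e'): match length 0
  offset=4 (pos 1, char 'a'): match length 2
  offset=5 (pos 0, char 'b'): match length 0
Longest match has length 2 at offset 4.
next_char = character at position 5 + 2 = 7 -> 'a'

Best match: offset=4, length=2 (matching 'ae' starting at position 1)
LZ77 triple: (4, 2, 'a')


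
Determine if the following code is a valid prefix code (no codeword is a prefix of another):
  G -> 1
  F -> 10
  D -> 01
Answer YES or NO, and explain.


Checking each pair (does one codeword prefix another?):
  G='1' vs F='10': prefix -- VIOLATION

NO -- this is NOT a valid prefix code. G (1) is a prefix of F (10).


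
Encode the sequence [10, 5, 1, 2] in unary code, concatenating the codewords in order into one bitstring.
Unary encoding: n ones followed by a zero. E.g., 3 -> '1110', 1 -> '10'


Encode each number as n ones followed by a terminating 0:
  10 -> 11111111110 (11 bits)
  5 -> 111110 (6 bits)
  1 -> 10 (2 bits)
  2 -> 110 (3 bits)
Total length = 11 + 6 + 2 + 3 = 22 bits.

Unary([10, 5, 1, 2]) = 1111111111011111010110 (22 bits)


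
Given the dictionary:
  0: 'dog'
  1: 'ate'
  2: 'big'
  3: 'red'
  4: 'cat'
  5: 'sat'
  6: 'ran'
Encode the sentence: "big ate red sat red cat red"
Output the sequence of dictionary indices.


Look up each word in the dictionary:
  'big' -> 2
  'ate' -> 1
  'red' -> 3
  'sat' -> 5
  'red' -> 3
  'cat' -> 4
  'red' -> 3

Encoded: [2, 1, 3, 5, 3, 4, 3]


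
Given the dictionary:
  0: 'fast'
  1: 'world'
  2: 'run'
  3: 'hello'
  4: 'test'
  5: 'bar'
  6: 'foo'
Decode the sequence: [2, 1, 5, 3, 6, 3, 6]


Look up each index in the dictionary:
  2 -> 'run'
  1 -> 'world'
  5 -> 'bar'
  3 -> 'hello'
  6 -> 'foo'
  3 -> 'hello'
  6 -> 'foo'

Decoded: "run world bar hello foo hello foo"


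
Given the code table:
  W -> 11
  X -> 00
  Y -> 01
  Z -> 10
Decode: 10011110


Decoding:
10 -> Z
01 -> Y
11 -> W
10 -> Z


Result: ZYWZ


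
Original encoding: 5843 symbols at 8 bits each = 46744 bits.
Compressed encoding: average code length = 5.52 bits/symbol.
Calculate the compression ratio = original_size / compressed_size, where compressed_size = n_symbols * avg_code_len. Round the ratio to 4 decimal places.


original_size = n_symbols * orig_bits = 5843 * 8 = 46744 bits
compressed_size = n_symbols * avg_code_len = 5843 * 5.52 = 32253.36 bits
ratio = original_size / compressed_size = 46744 / 32253.36 = 1.4493

Compression ratio = 1.4493


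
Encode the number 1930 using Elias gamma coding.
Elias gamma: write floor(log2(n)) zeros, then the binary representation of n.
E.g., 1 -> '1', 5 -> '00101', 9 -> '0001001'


num_bits = floor(log2(1930)) + 1 = 11
leading_zeros = num_bits - 1 = 10
binary(1930) = 11110001010

Elias gamma(1930) = '0000000000' + '11110001010' = 000000000011110001010 (21 bits)


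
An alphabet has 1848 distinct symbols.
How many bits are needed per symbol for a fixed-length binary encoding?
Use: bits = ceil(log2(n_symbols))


log2(1848) = 10.8517
Bracket: 2^10 = 1024 < 1848 <= 2^11 = 2048
So ceil(log2(1848)) = 11

bits = ceil(log2(1848)) = ceil(10.8517) = 11 bits


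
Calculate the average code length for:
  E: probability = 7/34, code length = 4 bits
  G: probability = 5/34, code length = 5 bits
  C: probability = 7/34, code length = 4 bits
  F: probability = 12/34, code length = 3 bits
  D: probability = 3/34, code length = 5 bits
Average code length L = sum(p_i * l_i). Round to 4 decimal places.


Weighted contributions p_i * l_i:
  E: (7/34) * 4 = 28/34
  G: (5/34) * 5 = 25/34
  C: (7/34) * 4 = 28/34
  F: (12/34) * 3 = 36/34
  D: (3/34) * 5 = 15/34
Sum = (28 + 25 + 28 + 36 + 15)/34 = 132/34

L = 132/34 = 3.8824 bits/symbol


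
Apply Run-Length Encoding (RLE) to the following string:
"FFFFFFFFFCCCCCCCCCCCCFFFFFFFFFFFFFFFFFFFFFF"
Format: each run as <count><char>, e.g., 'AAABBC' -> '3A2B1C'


Scanning runs left to right:
  i=0: run of 'F' x 9 -> '9F'
  i=9: run of 'C' x 12 -> '12C'
  i=21: run of 'F' x 22 -> '22F'

RLE = 9F12C22F


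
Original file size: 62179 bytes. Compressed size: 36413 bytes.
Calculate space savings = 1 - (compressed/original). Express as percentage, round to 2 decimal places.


ratio = compressed/original = 36413/62179 = 0.585616
savings = 1 - ratio = 1 - 0.585616 = 0.414384
as a percentage: 0.414384 * 100 = 41.44%

Space savings = 1 - 36413/62179 = 41.44%


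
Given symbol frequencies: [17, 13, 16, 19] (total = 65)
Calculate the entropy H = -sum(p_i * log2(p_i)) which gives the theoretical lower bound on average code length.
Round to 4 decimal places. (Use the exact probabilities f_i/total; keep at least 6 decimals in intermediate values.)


Per-symbol terms -p_i * log2(p_i) with p_i = f_i/65:
  p = 17/65 = 0.261538: log2(p) = -1.934905, -p*log2(p) = 0.506052
  p = 13/65 = 0.200000: log2(p) = -2.321928, -p*log2(p) = 0.464386
  p = 16/65 = 0.246154: log2(p) = -2.022368, -p*log2(p) = 0.497814
  p = 19/65 = 0.292308: log2(p) = -1.774440, -p*log2(p) = 0.518683
H = 0.506052 + 0.464386 + 0.497814 + 0.518683 = 1.986935

H = 1.9869 bits/symbol


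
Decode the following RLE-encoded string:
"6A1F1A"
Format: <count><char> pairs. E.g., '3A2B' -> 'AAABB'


Expanding each <count><char> pair:
  6A -> 'AAAAAA'
  1F -> 'F'
  1A -> 'A'

Decoded = AAAAAAFA


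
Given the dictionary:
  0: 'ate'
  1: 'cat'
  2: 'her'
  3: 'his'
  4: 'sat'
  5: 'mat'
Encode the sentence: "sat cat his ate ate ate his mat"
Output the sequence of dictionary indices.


Look up each word in the dictionary:
  'sat' -> 4
  'cat' -> 1
  'his' -> 3
  'ate' -> 0
  'ate' -> 0
  'ate' -> 0
  'his' -> 3
  'mat' -> 5

Encoded: [4, 1, 3, 0, 0, 0, 3, 5]


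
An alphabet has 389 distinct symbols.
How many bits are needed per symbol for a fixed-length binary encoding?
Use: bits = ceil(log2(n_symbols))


log2(389) = 8.6036
Bracket: 2^8 = 256 < 389 <= 2^9 = 512
So ceil(log2(389)) = 9

bits = ceil(log2(389)) = ceil(8.6036) = 9 bits


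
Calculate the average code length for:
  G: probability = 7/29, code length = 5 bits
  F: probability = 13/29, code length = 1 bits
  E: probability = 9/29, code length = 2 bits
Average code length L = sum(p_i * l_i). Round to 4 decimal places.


Weighted contributions p_i * l_i:
  G: (7/29) * 5 = 35/29
  F: (13/29) * 1 = 13/29
  E: (9/29) * 2 = 18/29
Sum = (35 + 13 + 18)/29 = 66/29

L = 66/29 = 2.2759 bits/symbol


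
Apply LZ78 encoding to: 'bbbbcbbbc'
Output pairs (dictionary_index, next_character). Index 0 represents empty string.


LZ78 encoding steps:
Dictionary: {0: ''}
Step 1: w='' (idx 0), next='b' -> output (0, 'b'), add 'b' as idx 1
Step 2: w='b' (idx 1), next='b' -> output (1, 'b'), add 'bb' as idx 2
Step 3: w='b' (idx 1), next='c' -> output (1, 'c'), add 'bc' as idx 3
Step 4: w='bb' (idx 2), next='b' -> output (2, 'b'), add 'bbb' as idx 4
Step 5: w='' (idx 0), next='c' -> output (0, 'c'), add 'c' as idx 5


Encoded: [(0, 'b'), (1, 'b'), (1, 'c'), (2, 'b'), (0, 'c')]


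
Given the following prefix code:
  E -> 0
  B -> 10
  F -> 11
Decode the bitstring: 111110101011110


Decoding step by step:
Bits 11 -> F
Bits 11 -> F
Bits 10 -> B
Bits 10 -> B
Bits 10 -> B
Bits 11 -> F
Bits 11 -> F
Bits 0 -> E


Decoded message: FFBBBFFE


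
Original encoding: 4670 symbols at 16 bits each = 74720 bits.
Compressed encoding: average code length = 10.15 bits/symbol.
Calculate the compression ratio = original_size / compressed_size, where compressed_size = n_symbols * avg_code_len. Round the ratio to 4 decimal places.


original_size = n_symbols * orig_bits = 4670 * 16 = 74720 bits
compressed_size = n_symbols * avg_code_len = 4670 * 10.15 = 47400.5 bits
ratio = original_size / compressed_size = 74720 / 47400.5 = 1.5764

Compression ratio = 1.5764


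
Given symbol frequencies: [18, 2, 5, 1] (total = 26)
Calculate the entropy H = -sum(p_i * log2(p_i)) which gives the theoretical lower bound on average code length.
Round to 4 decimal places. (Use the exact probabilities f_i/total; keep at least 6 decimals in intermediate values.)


Per-symbol terms -p_i * log2(p_i) with p_i = f_i/26:
  p = 18/26 = 0.692308: log2(p) = -0.530515, -p*log2(p) = 0.367279
  p = 2/26 = 0.076923: log2(p) = -3.700440, -p*log2(p) = 0.284649
  p = 5/26 = 0.192308: log2(p) = -2.378512, -p*log2(p) = 0.457406
  p = 1/26 = 0.038462: log2(p) = -4.700440, -p*log2(p) = 0.180786
H = 0.367279 + 0.284649 + 0.457406 + 0.180786 = 1.290120

H = 1.2901 bits/symbol


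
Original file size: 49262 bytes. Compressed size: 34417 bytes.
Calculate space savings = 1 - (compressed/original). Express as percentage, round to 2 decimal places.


ratio = compressed/original = 34417/49262 = 0.698652
savings = 1 - ratio = 1 - 0.698652 = 0.301348
as a percentage: 0.301348 * 100 = 30.13%

Space savings = 1 - 34417/49262 = 30.13%


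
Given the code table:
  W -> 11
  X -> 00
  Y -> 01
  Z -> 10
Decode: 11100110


Decoding:
11 -> W
10 -> Z
01 -> Y
10 -> Z


Result: WZYZ


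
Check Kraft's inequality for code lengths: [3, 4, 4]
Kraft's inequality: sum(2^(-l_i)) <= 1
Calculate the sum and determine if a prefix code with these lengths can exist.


Sum = 2^(-3) + 2^(-4) + 2^(-4)
    = 0.125 + 0.0625 + 0.0625
    = 4/16 = 0.25
Since 0.25 <= 1, Kraft's inequality IS satisfied.
A prefix code with these lengths CAN exist.

Kraft sum = 0.25. Satisfied.


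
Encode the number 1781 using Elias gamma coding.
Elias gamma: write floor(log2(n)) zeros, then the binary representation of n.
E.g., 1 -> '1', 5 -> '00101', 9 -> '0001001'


num_bits = floor(log2(1781)) + 1 = 11
leading_zeros = num_bits - 1 = 10
binary(1781) = 11011110101

Elias gamma(1781) = '0000000000' + '11011110101' = 000000000011011110101 (21 bits)


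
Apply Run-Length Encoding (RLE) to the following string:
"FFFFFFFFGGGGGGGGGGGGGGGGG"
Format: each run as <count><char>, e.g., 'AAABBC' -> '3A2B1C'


Scanning runs left to right:
  i=0: run of 'F' x 8 -> '8F'
  i=8: run of 'G' x 17 -> '17G'

RLE = 8F17G


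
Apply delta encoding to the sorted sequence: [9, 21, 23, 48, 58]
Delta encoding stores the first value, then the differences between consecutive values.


First value: 9
Deltas:
  21 - 9 = 12
  23 - 21 = 2
  48 - 23 = 25
  58 - 48 = 10


Delta encoded: [9, 12, 2, 25, 10]


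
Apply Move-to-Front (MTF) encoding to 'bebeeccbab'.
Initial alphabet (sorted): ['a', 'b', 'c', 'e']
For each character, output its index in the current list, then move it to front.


MTF encoding:
'b': index 1 in ['a', 'b', 'c', 'e'] -> ['b', 'a', 'c', 'e']
'e': index 3 in ['b', 'a', 'c', 'e'] -> ['e', 'b', 'a', 'c']
'b': index 1 in ['e', 'b', 'a', 'c'] -> ['b', 'e', 'a', 'c']
'e': index 1 in ['b', 'e', 'a', 'c'] -> ['e', 'b', 'a', 'c']
'e': index 0 in ['e', 'b', 'a', 'c'] -> ['e', 'b', 'a', 'c']
'c': index 3 in ['e', 'b', 'a', 'c'] -> ['c', 'e', 'b', 'a']
'c': index 0 in ['c', 'e', 'b', 'a'] -> ['c', 'e', 'b', 'a']
'b': index 2 in ['c', 'e', 'b', 'a'] -> ['b', 'c', 'e', 'a']
'a': index 3 in ['b', 'c', 'e', 'a'] -> ['a', 'b', 'c', 'e']
'b': index 1 in ['a', 'b', 'c', 'e'] -> ['b', 'a', 'c', 'e']


Output: [1, 3, 1, 1, 0, 3, 0, 2, 3, 1]


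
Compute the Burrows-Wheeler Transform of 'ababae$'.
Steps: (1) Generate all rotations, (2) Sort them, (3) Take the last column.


Rotations (sorted):
  0: $ababae -> last char: e
  1: ababae$ -> last char: $
  2: abae$ab -> last char: b
  3: ae$abab -> last char: b
  4: babae$a -> last char: a
  5: bae$aba -> last char: a
  6: e$ababa -> last char: a


BWT = e$bbaaa


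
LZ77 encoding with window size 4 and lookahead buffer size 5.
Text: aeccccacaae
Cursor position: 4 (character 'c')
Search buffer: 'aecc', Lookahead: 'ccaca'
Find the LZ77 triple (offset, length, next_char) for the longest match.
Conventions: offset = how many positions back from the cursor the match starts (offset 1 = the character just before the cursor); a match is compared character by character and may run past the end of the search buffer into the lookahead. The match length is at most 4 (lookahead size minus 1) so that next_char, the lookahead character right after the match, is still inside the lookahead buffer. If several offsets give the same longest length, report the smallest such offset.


Try each offset into the search buffer:
  offset=1 (pos 3, char 'c'): match length 2
  offset=2 (pos 2, char 'c'): match length 2
  offset=3 (pos 1, char 'e'): match length 0
  offset=4 (pos 0, char 'a'): match length 0
Longest match has length 2, found at offsets 1, 2; take the smallest, offset 1.
next_char = character at position 4 + 2 = 6 -> 'a'

Best match: offset=1, length=2 (matching 'cc' starting at position 3)
LZ77 triple: (1, 2, 'a')


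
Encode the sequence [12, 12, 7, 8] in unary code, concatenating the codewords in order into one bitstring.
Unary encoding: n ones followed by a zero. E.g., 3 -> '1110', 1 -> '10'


Encode each number as n ones followed by a terminating 0:
  12 -> 1111111111110 (13 bits)
  12 -> 1111111111110 (13 bits)
  7 -> 11111110 (8 bits)
  8 -> 111111110 (9 bits)
Total length = 13 + 13 + 8 + 9 = 43 bits.

Unary([12, 12, 7, 8]) = 1111111111110111111111111011111110111111110 (43 bits)


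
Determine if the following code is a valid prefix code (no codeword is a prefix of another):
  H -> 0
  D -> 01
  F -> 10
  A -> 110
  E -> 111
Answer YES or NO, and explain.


Checking each pair (does one codeword prefix another?):
  H='0' vs D='01': prefix -- VIOLATION

NO -- this is NOT a valid prefix code. H (0) is a prefix of D (01).


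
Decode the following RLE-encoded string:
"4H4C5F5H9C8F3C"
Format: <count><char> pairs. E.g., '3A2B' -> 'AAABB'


Expanding each <count><char> pair:
  4H -> 'HHHH'
  4C -> 'CCCC'
  5F -> 'FFFFF'
  5H -> 'HHHHH'
  9C -> 'CCCCCCCCC'
  8F -> 'FFFFFFFF'
  3C -> 'CCC'

Decoded = HHHHCCCCFFFFFHHHHHCCCCCCCCCFFFFFFFFCCC


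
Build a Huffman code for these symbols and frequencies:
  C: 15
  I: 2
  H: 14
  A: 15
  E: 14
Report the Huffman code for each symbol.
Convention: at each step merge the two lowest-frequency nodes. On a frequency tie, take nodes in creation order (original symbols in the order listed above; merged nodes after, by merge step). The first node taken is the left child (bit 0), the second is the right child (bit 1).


Huffman tree construction:
Step 1: Merge I(2) + H(14) = 16
Step 2: Merge E(14) + C(15) = 29
Step 3: Merge A(15) + (I+H)(16) = 31
Step 4: Merge (E+C)(29) + (A+(I+H))(31) = 60
Read each symbol's code off the tree from the root (left child = 0, right child = 1).

Codes:
  C: 01 (length 2)
  I: 110 (length 3)
  H: 111 (length 3)
  A: 10 (length 2)
  E: 00 (length 2)
Average code length: 136/60 = 2.2667 bits/symbol


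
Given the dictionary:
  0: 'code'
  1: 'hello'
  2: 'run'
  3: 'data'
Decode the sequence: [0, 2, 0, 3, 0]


Look up each index in the dictionary:
  0 -> 'code'
  2 -> 'run'
  0 -> 'code'
  3 -> 'data'
  0 -> 'code'

Decoded: "code run code data code"


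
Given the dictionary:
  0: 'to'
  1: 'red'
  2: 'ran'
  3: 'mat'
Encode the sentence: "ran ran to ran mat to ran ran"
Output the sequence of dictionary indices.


Look up each word in the dictionary:
  'ran' -> 2
  'ran' -> 2
  'to' -> 0
  'ran' -> 2
  'mat' -> 3
  'to' -> 0
  'ran' -> 2
  'ran' -> 2

Encoded: [2, 2, 0, 2, 3, 0, 2, 2]


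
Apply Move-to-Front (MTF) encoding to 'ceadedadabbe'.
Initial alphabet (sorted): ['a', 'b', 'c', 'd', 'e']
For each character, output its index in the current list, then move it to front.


MTF encoding:
'c': index 2 in ['a', 'b', 'c', 'd', 'e'] -> ['c', 'a', 'b', 'd', 'e']
'e': index 4 in ['c', 'a', 'b', 'd', 'e'] -> ['e', 'c', 'a', 'b', 'd']
'a': index 2 in ['e', 'c', 'a', 'b', 'd'] -> ['a', 'e', 'c', 'b', 'd']
'd': index 4 in ['a', 'e', 'c', 'b', 'd'] -> ['d', 'a', 'e', 'c', 'b']
'e': index 2 in ['d', 'a', 'e', 'c', 'b'] -> ['e', 'd', 'a', 'c', 'b']
'd': index 1 in ['e', 'd', 'a', 'c', 'b'] -> ['d', 'e', 'a', 'c', 'b']
'a': index 2 in ['d', 'e', 'a', 'c', 'b'] -> ['a', 'd', 'e', 'c', 'b']
'd': index 1 in ['a', 'd', 'e', 'c', 'b'] -> ['d', 'a', 'e', 'c', 'b']
'a': index 1 in ['d', 'a', 'e', 'c', 'b'] -> ['a', 'd', 'e', 'c', 'b']
'b': index 4 in ['a', 'd', 'e', 'c', 'b'] -> ['b', 'a', 'd', 'e', 'c']
'b': index 0 in ['b', 'a', 'd', 'e', 'c'] -> ['b', 'a', 'd', 'e', 'c']
'e': index 3 in ['b', 'a', 'd', 'e', 'c'] -> ['e', 'b', 'a', 'd', 'c']


Output: [2, 4, 2, 4, 2, 1, 2, 1, 1, 4, 0, 3]


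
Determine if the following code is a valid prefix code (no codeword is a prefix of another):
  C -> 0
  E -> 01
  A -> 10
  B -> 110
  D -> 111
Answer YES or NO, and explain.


Checking each pair (does one codeword prefix another?):
  C='0' vs E='01': prefix -- VIOLATION

NO -- this is NOT a valid prefix code. C (0) is a prefix of E (01).


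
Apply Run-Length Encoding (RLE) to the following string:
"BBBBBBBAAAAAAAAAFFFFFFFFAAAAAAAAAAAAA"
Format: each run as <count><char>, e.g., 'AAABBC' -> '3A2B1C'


Scanning runs left to right:
  i=0: run of 'B' x 7 -> '7B'
  i=7: run of 'A' x 9 -> '9A'
  i=16: run of 'F' x 8 -> '8F'
  i=24: run of 'A' x 13 -> '13A'

RLE = 7B9A8F13A
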